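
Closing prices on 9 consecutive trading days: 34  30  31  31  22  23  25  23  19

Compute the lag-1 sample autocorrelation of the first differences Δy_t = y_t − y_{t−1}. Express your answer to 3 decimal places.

-0.249

First differences Δy: -4, 1, 0, -9, 1, 2, -2, -4
Mean of differences = -1.8750
Numerator Σ(Δy_t−Δȳ)(Δy_{t+1}−Δȳ) = -23.6406
Denominator Σ(Δy_t−Δȳ)² = 94.8750
r_1(Δy) = -23.6406 / 94.8750 = -0.249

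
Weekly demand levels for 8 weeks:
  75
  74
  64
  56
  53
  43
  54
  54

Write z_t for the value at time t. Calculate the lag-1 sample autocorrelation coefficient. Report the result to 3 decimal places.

Mean z̄ = (75 + 74 + 64 + 56 + 53 + 43 + 54 + 54)/8 = 59.1250
Numerator Σ_{t=1}^{7}(z_t−z̄)(z_{t+1}−z̄) = 520.2344
Denominator Σ(z_t−z̄)² = 856.8750
r_1 = 520.2344 / 856.8750 = 0.607

0.607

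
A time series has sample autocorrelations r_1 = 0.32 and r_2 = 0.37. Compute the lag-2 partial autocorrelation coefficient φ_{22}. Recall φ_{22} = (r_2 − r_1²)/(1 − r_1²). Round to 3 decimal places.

φ_{22} = (r_2 − r_1²) / (1 − r_1²)
r_1² = (0.32)² = 0.1024
Numerator = 0.37 − 0.1024 = 0.2676; denominator = 1 − 0.1024 = 0.8976
φ_{22} = 0.2676 / 0.8976 = 0.298

0.298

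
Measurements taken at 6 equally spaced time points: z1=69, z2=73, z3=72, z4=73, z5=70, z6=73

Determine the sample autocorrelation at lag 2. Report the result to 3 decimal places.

0.138

Mean z̄ = (69 + 73 + 72 + 73 + 70 + 73)/6 = 71.6667
Deviations from mean: -2.6667, 1.3333, 0.3333, 1.3333, -1.6667, 1.3333
Σ(z_t−z̄)(z_{t+2}−z̄) = (-0.8889) + (1.7778) + (-0.5556) + (1.7778) = 2.1111
Denominator Σ(z_t−z̄)² = 15.3333
r_2 = 2.1111 / 15.3333 = 0.138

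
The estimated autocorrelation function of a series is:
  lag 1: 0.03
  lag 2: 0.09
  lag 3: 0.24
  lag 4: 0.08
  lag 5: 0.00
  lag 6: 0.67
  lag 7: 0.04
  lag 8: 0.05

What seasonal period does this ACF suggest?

6

The largest autocorrelation is r_6 = 0.67; the remaining lags stay at or below 0.24.
The dominant spike at lag 6 indicates a seasonal period of 6.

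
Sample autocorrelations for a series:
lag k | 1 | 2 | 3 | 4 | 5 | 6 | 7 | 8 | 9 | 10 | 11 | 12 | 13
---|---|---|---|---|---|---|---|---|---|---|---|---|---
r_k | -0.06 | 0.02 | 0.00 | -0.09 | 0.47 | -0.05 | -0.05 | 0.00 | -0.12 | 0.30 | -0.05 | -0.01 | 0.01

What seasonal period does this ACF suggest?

5

The largest autocorrelation is r_5 = 0.47, with a weaker echo at lag 10 (0.30); the remaining lags stay at or below 0.02.
The dominant spike at lag 5 indicates a seasonal period of 5.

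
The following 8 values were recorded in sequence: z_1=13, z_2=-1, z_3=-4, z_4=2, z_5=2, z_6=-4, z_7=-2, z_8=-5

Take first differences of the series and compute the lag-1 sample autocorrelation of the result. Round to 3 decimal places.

First differences Δz: -14, -3, 6, 0, -6, 2, -3
Mean of differences = -2.5714
Numerator Σ(Δz_t−Δz̄)(Δz_{t+1}−Δz̄) = -3.1837
Denominator Σ(Δz_t−Δz̄)² = 243.7143
r_1(Δz) = -3.1837 / 243.7143 = -0.013

-0.013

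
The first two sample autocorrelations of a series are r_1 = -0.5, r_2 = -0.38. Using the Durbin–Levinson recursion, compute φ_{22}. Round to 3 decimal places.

-0.840

φ_{22} = (r_2 − r_1²) / (1 − r_1²)
r_1² = (-0.5)² = 0.25
Numerator = -0.38 − 0.2500 = -0.6300; denominator = 1 − 0.2500 = 0.7500
φ_{22} = -0.6300 / 0.7500 = -0.840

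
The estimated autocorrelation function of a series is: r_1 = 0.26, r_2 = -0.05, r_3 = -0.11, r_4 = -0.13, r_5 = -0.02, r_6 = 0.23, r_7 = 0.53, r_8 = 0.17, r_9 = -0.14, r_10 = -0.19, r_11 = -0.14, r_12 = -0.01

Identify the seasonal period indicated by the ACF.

7

The largest autocorrelation is r_7 = 0.53; the remaining lags stay at or below 0.26.
The dominant spike at lag 7 indicates a seasonal period of 7.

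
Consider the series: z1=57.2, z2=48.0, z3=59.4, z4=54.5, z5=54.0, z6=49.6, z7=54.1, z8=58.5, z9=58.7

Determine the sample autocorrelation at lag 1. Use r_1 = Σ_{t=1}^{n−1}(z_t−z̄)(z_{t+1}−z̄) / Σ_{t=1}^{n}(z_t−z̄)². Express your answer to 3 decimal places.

Mean z̄ = (57.2 + 48.0 + 59.4 + 54.5 + 54.0 + 49.6 + 54.1 + 58.5 + 58.7)/9 = 54.8889
Numerator Σ_{t=1}^{8}(z_t−z̄)(z_{t+1}−z̄) = -28.6190
Denominator Σ(z_t−z̄)² = 130.2489
r_1 = -28.6190 / 130.2489 = -0.220

-0.220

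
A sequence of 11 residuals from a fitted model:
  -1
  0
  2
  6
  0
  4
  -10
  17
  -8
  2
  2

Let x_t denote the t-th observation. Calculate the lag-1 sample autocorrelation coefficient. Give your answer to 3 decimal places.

-0.728

Mean x̄ = (-1 + 0 + 2 + 6 + 0 + 4 − 10 + 17 − 8 + 2 + 2)/11 = 1.2727
Numerator Σ_{t=1}^{10}(x_t−x̄)(x_{t+1}−x̄) = -364.1653
Denominator Σ(x_t−x̄)² = 500.1818
r_1 = -364.1653 / 500.1818 = -0.728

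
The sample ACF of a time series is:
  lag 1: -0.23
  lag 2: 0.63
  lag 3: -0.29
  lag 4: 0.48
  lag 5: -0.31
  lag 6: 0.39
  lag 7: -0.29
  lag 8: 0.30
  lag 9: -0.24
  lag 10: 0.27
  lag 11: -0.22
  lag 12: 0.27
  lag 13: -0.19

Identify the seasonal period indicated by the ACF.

The largest autocorrelation is r_2 = 0.63, with weaker echoes at lags 4 (0.48), 6 (0.39), 8 (0.30), 10 (0.27) and 12 (0.27); the remaining lags stay at or below -0.19.
The dominant spike at lag 2 indicates a seasonal period of 2.

2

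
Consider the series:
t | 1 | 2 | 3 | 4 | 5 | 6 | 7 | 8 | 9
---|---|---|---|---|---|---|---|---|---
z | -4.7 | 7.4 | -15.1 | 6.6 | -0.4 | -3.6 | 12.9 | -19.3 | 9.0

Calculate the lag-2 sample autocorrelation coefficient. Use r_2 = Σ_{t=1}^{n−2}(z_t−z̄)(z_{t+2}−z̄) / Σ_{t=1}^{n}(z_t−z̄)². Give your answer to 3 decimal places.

0.289

Mean z̄ = (-4.7 + 7.4 − 15.1 + 6.6 − 0.4 − 3.6 + 12.9 − 19.3 + 9.0)/9 = -0.8000
Σ(z_t−z̄)(z_{t+2}−z̄) = (55.7700) + (60.6800) + (-5.7200) + (-20.7200) + (5.4800) + (51.8000) + (134.2600) = 281.5500
Denominator Σ(z_t−z̄)² = 975.6800
r_2 = 281.5500 / 975.6800 = 0.289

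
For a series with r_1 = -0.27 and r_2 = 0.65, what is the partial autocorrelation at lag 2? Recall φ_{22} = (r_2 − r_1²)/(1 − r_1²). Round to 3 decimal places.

φ_{22} = (r_2 − r_1²) / (1 − r_1²)
r_1² = (-0.27)² = 0.0729
Numerator = 0.65 − 0.0729 = 0.5771; denominator = 1 − 0.0729 = 0.9271
φ_{22} = 0.5771 / 0.9271 = 0.622

0.622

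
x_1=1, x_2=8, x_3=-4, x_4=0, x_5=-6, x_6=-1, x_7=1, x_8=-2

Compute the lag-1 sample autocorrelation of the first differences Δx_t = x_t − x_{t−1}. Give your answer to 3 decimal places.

-0.657

First differences Δx: 7, -12, 4, -6, 5, 2, -3
Mean of differences = -0.4286
Numerator Σ(Δx_t−Δx̄)(Δx_{t+1}−Δx̄) = -185.1837
Denominator Σ(Δx_t−Δx̄)² = 281.7143
r_1(Δx) = -185.1837 / 281.7143 = -0.657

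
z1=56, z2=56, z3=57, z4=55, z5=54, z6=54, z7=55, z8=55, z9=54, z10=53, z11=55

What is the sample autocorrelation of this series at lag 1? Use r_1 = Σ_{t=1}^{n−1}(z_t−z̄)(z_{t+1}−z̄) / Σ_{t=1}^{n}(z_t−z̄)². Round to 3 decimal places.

Mean z̄ = (56 + 56 + 57 + 55 + 54 + 54 + 55 + 55 + 54 + 53 + 55)/11 = 54.9091
Numerator Σ_{t=1}^{10}(z_t−z̄)(z_{t+1}−z̄) = 5.8099
Denominator Σ(z_t−z̄)² = 12.9091
r_1 = 5.8099 / 12.9091 = 0.450

0.450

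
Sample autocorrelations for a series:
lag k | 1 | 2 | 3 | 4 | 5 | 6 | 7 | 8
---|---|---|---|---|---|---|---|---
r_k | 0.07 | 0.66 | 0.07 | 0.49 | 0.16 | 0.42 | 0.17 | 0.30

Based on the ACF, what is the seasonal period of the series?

The largest autocorrelation is r_2 = 0.66, with weaker echoes at lags 4 (0.49), 6 (0.42) and 8 (0.30); the remaining lags stay at or below 0.17.
The dominant spike at lag 2 indicates a seasonal period of 2.

2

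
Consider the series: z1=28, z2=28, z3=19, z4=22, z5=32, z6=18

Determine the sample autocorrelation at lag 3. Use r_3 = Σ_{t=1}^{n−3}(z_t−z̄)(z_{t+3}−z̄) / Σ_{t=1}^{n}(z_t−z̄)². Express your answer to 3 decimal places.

0.334

Mean z̄ = (28 + 28 + 19 + 22 + 32 + 18)/6 = 24.5000
Deviations from mean: 3.5000, 3.5000, -5.5000, -2.5000, 7.5000, -6.5000
Σ(z_t−z̄)(z_{t+3}−z̄) = (-8.7500) + (26.2500) + (35.7500) = 53.2500
Denominator Σ(z_t−z̄)² = 159.5000
r_3 = 53.2500 / 159.5000 = 0.334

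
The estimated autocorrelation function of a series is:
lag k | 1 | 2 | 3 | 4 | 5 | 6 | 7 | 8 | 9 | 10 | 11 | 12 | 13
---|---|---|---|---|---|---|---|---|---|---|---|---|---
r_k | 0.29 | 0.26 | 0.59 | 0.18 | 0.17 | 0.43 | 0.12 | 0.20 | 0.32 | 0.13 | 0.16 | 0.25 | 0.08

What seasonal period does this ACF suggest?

3

The largest autocorrelation is r_3 = 0.59, with weaker echoes at lags 6 (0.43) and 9 (0.32); the remaining lags stay at or below 0.29. The elevated value at lag 1 (0.29), dropping to 0.26 at lag 2, reflects decaying short-term dependence rather than seasonality.
The dominant spike at lag 3 indicates a seasonal period of 3.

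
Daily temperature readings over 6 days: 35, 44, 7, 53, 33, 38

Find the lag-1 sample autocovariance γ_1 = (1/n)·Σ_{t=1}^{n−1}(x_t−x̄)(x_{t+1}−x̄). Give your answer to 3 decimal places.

-133.000

Mean x̄ = (35 + 44 + 7 + 53 + 33 + 38)/6 = 35.0000
Σ_{t=1}^{5}(x_t−x̄)(x_{t+1}−x̄) = -798.0000
γ_1 = -798.0000 / 6 = -133.000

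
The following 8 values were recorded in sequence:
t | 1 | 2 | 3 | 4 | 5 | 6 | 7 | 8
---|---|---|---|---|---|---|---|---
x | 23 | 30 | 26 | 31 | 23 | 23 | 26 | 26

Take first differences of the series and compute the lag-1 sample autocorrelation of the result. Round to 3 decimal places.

-0.535

First differences Δx: 7, -4, 5, -8, 0, 3, 0
Mean of differences = 0.4286
Numerator Σ(Δx_t−Δx̄)(Δx_{t+1}−Δx̄) = -86.4694
Denominator Σ(Δx_t−Δx̄)² = 161.7143
r_1(Δx) = -86.4694 / 161.7143 = -0.535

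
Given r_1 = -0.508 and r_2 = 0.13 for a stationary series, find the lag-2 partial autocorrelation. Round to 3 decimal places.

φ_{22} = (r_2 − r_1²) / (1 − r_1²)
r_1² = (-0.508)² = 0.258064
Numerator = 0.13 − 0.2581 = -0.1281; denominator = 1 − 0.2581 = 0.7419
φ_{22} = -0.1281 / 0.7419 = -0.173

-0.173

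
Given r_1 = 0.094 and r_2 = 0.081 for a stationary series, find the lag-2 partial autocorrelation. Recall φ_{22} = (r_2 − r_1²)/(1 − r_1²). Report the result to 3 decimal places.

0.073

φ_{22} = (r_2 − r_1²) / (1 − r_1²)
r_1² = (0.094)² = 0.008836
Numerator = 0.081 − 0.0088 = 0.0722; denominator = 1 − 0.0088 = 0.9912
φ_{22} = 0.0722 / 0.9912 = 0.073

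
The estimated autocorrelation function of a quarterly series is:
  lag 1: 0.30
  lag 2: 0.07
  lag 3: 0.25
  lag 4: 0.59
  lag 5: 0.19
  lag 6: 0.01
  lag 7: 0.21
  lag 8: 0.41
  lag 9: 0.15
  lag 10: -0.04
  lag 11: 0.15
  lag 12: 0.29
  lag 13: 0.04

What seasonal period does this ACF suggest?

The largest autocorrelation is r_4 = 0.59, with a weaker echo at lag 8 (0.41); the remaining lags stay at or below 0.30. The elevated value at lag 1 (0.30), dropping to 0.07 at lag 2, reflects decaying short-term dependence rather than seasonality.
The dominant spike at lag 4 indicates a seasonal period of 4.

4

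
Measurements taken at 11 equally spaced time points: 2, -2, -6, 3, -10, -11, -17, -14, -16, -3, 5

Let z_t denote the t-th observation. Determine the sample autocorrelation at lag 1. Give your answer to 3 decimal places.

Mean z̄ = (2 − 2 − 6 + 3 − 10 − 11 − 17 − 14 − 16 − 3 + 5)/11 = -6.2727
Numerator Σ_{t=1}^{10}(z_t−z̄)(z_{t+1}−z̄) = 235.9256
Denominator Σ(z_t−z̄)² = 616.1818
r_1 = 235.9256 / 616.1818 = 0.383

0.383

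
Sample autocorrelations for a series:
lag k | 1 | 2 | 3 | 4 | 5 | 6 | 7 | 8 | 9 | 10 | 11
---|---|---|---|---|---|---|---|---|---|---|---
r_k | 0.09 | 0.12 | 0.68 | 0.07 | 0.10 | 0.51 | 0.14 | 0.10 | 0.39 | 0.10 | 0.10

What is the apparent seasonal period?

3

The largest autocorrelation is r_3 = 0.68, with weaker echoes at lags 6 (0.51) and 9 (0.39); the remaining lags stay at or below 0.14.
The dominant spike at lag 3 indicates a seasonal period of 3.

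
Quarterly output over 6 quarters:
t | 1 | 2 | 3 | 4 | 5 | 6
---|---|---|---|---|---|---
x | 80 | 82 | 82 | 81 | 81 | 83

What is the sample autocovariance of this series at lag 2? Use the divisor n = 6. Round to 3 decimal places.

-0.333

Mean x̄ = (80 + 82 + 82 + 81 + 81 + 83)/6 = 81.5000
Σ_{t=1}^{4}(x_t−x̄)(x_{t+2}−x̄) = -2.0000
γ_2 = -2.0000 / 6 = -0.333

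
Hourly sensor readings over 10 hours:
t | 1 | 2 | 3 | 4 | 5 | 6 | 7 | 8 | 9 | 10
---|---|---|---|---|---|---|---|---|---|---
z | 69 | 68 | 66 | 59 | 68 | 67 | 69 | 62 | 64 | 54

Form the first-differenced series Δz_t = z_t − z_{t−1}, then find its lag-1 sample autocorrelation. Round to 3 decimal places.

-0.431

First differences Δz: -1, -2, -7, 9, -1, 2, -7, 2, -10
Mean of differences = -1.6667
Numerator Σ(Δz_t−Δz̄)(Δz_{t+1}−Δz̄) = -115.4444
Denominator Σ(Δz_t−Δz̄)² = 268.0000
r_1(Δz) = -115.4444 / 268.0000 = -0.431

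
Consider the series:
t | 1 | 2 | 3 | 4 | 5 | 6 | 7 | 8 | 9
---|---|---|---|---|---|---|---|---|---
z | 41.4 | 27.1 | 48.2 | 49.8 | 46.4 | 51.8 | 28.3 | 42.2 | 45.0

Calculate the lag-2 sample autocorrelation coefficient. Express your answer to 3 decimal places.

-0.188

Mean z̄ = (41.4 + 27.1 + 48.2 + 49.8 + 46.4 + 51.8 + 28.3 + 42.2 + 45.0)/9 = 42.2444
Σ(z_t−z̄)(z_{t+2}−z̄) = (-5.0291) + (-114.4247) + (24.7486) + (72.1975) + (-57.9469) + (-0.4247) + (-38.4247) = -119.3040
Denominator Σ(z_t−z̄)² = 633.2422
r_2 = -119.3040 / 633.2422 = -0.188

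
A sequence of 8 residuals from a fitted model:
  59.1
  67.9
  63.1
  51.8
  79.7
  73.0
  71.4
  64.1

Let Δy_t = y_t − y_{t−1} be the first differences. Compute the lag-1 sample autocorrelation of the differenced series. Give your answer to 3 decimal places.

-0.427

First differences Δy: 8.8, -4.8, -11.3, 27.9, -6.7, -1.6, -7.3
Mean of differences = 0.7143
Numerator Σ(Δy_t−Δȳ)(Δy_{t+1}−Δȳ) = -470.8102
Denominator Σ(Δy_t−Δȳ)² = 1103.7486
r_1(Δy) = -470.8102 / 1103.7486 = -0.427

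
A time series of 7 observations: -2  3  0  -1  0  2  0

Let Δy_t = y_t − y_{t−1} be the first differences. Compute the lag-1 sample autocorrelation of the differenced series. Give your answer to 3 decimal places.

First differences Δy: 5, -3, -1, 1, 2, -2
Mean of differences = 0.3333
Numerator Σ(Δy_t−Δȳ)(Δy_{t+1}−Δȳ) = -14.7778
Denominator Σ(Δy_t−Δȳ)² = 43.3333
r_1(Δy) = -14.7778 / 43.3333 = -0.341

-0.341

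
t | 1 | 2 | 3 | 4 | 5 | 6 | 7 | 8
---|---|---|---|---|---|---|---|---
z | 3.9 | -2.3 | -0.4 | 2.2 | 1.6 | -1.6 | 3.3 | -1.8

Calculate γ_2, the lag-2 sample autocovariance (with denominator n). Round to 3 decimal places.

-0.559

Mean z̄ = (3.9 − 2.3 − 0.4 + 2.2 + 1.6 − 1.6 + 3.3 − 1.8)/8 = 0.6125
Σ_{t=1}^{6}(z_t−z̄)(z_{t+2}−z̄) = -4.4728
γ_2 = -4.4728 / 8 = -0.559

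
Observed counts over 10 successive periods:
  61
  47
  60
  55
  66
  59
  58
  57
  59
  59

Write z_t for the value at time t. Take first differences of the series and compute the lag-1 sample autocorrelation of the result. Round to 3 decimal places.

First differences Δz: -14, 13, -5, 11, -7, -1, -1, 2, 0
Mean of differences = -0.2222
Numerator Σ(Δz_t−Δz̄)(Δz_{t+1}−Δz̄) = -370.3827
Denominator Σ(Δz_t−Δz̄)² = 565.5556
r_1(Δz) = -370.3827 / 565.5556 = -0.655

-0.655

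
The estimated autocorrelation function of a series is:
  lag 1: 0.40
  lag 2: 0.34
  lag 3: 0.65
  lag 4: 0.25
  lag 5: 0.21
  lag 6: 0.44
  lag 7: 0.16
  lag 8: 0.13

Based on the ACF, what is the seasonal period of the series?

3

The largest autocorrelation is r_3 = 0.65, with a weaker echo at lag 6 (0.44); the remaining lags stay at or below 0.40. The elevated value at lag 1 (0.40), dropping to 0.34 at lag 2, reflects decaying short-term dependence rather than seasonality.
The dominant spike at lag 3 indicates a seasonal period of 3.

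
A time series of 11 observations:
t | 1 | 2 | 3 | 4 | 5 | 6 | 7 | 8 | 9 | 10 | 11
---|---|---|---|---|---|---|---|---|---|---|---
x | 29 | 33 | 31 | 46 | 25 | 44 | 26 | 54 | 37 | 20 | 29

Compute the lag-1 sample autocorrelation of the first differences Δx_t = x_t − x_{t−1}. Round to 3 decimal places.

-0.689

First differences Δx: 4, -2, 15, -21, 19, -18, 28, -17, -17, 9
Mean of differences = 0.0000
Numerator Σ(Δx_t−Δx̄)(Δx_{t+1}−Δx̄) = -1938.0000
Denominator Σ(Δx_t−Δx̄)² = 2814.0000
r_1(Δx) = -1938.0000 / 2814.0000 = -0.689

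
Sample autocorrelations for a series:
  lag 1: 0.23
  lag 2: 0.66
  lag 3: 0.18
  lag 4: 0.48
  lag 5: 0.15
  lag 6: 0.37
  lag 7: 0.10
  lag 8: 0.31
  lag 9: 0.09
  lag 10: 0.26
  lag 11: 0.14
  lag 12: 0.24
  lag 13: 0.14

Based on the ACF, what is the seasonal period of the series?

2

The largest autocorrelation is r_2 = 0.66, with weaker echoes at lags 4 (0.48), 6 (0.37), 8 (0.31), 10 (0.26) and 12 (0.24); the remaining lags stay at or below 0.23.
The dominant spike at lag 2 indicates a seasonal period of 2.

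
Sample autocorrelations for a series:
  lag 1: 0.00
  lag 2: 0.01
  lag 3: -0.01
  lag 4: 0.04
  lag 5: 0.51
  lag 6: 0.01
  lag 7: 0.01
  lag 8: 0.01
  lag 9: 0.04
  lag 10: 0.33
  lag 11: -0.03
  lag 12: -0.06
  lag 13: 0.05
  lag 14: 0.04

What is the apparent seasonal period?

The largest autocorrelation is r_5 = 0.51, with a weaker echo at lag 10 (0.33); the remaining lags stay at or below 0.05.
The dominant spike at lag 5 indicates a seasonal period of 5.

5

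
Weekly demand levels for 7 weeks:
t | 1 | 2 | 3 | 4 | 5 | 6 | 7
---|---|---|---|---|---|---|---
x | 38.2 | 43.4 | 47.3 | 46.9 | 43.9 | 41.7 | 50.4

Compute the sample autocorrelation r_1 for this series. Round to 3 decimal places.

-0.059

Mean x̄ = (38.2 + 43.4 + 47.3 + 46.9 + 43.9 + 41.7 + 50.4)/7 = 44.5429
Deviations from mean: -6.3429, -1.1429, 2.7571, 2.3571, -0.6429, -2.8429, 5.8571
Σ(x_t−x̄)(x_{t+1}−x̄) = (7.2490) + (-3.1510) + (6.4990) + (-1.5153) + (1.8276) + (-16.6510) = -5.7418
Denominator Σ(x_t−x̄)² = 97.4971
r_1 = -5.7418 / 97.4971 = -0.059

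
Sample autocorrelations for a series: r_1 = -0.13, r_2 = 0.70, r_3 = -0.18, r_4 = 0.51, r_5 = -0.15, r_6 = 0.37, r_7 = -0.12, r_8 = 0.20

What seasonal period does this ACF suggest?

The largest autocorrelation is r_2 = 0.70, with weaker echoes at lags 4 (0.51), 6 (0.37) and 8 (0.20); the remaining lags stay at or below -0.12.
The dominant spike at lag 2 indicates a seasonal period of 2.

2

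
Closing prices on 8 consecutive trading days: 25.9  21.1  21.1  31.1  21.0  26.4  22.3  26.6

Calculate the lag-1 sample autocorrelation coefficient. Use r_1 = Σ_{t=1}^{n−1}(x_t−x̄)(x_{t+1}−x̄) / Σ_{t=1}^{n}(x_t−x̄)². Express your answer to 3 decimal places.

-0.581

Mean x̄ = (25.9 + 21.1 + 21.1 + 31.1 + 21.0 + 26.4 + 22.3 + 26.6)/8 = 24.4375
Numerator Σ_{t=1}^{7}(x_t−x̄)(x_{t+1}−x̄) = -54.4439
Denominator Σ(x_t−x̄)² = 93.7188
r_1 = -54.4439 / 93.7188 = -0.581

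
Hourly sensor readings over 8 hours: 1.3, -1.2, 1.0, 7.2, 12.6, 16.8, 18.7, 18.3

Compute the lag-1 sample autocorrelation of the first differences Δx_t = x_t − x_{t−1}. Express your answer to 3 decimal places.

First differences Δx: -2.5, 2.2, 6.2, 5.4, 4.2, 1.9, -0.4
Mean of differences = 2.4286
Numerator Σ(Δx_t−Δx̄)(Δx_{t+1}−Δx̄) = 17.2935
Denominator Σ(Δx_t−Δx̄)² = 58.8143
r_1(Δx) = 17.2935 / 58.8143 = 0.294

0.294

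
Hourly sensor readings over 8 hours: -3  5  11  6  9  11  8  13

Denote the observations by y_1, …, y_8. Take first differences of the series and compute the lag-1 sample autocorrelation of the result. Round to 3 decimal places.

-0.178

First differences Δy: 8, 6, -5, 3, 2, -3, 5
Mean of differences = 2.2857
Numerator Σ(Δy_t−Δȳ)(Δy_{t+1}−Δȳ) = -24.0816
Denominator Σ(Δy_t−Δȳ)² = 135.4286
r_1(Δy) = -24.0816 / 135.4286 = -0.178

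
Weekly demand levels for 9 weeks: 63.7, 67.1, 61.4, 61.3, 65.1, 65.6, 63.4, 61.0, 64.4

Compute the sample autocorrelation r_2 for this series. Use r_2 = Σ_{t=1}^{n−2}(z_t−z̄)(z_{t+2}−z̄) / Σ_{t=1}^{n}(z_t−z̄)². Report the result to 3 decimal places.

Mean z̄ = (63.7 + 67.1 + 61.4 + 61.3 + 65.1 + 65.6 + 63.4 + 61.0 + 64.4)/9 = 63.6667
Σ(z_t−z̄)(z_{t+2}−z̄) = (-0.0756) + (-8.1256) + (-3.2489) + (-4.5756) + (-0.3822) + (-5.1556) + (-0.1956) = -21.7589
Denominator Σ(z_t−z̄)² = 36.0400
r_2 = -21.7589 / 36.0400 = -0.604

-0.604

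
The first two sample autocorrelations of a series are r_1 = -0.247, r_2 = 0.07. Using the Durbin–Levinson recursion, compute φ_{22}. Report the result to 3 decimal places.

φ_{22} = (r_2 − r_1²) / (1 − r_1²)
r_1² = (-0.247)² = 0.061009
Numerator = 0.07 − 0.0610 = 0.0090; denominator = 1 − 0.0610 = 0.9390
φ_{22} = 0.0090 / 0.9390 = 0.010

0.010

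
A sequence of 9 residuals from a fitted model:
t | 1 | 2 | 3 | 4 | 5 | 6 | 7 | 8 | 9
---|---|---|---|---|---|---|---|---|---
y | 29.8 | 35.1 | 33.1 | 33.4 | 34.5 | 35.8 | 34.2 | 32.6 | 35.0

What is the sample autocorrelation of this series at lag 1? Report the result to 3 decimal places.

-0.220

Mean ȳ = (29.8 + 35.1 + 33.1 + 33.4 + 34.5 + 35.8 + 34.2 + 32.6 + 35.0)/9 = 33.7222
Numerator Σ_{t=1}^{8}(y_t−ȳ)(y_{t+1}−ȳ) = -5.6727
Denominator Σ(y_t−ȳ)² = 25.8156
r_1 = -5.6727 / 25.8156 = -0.220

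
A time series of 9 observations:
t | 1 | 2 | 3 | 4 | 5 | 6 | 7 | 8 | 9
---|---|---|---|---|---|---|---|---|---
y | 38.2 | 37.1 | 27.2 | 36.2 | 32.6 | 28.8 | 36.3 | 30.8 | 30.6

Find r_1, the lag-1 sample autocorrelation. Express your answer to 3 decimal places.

-0.286

Mean ȳ = (38.2 + 37.1 + 27.2 + 36.2 + 32.6 + 28.8 + 36.3 + 30.8 + 30.6)/9 = 33.0889
Numerator Σ_{t=1}^{8}(y_t−ȳ)(y_{t+1}−ȳ) = -36.2901
Denominator Σ(y_t−ȳ)² = 126.9489
r_1 = -36.2901 / 126.9489 = -0.286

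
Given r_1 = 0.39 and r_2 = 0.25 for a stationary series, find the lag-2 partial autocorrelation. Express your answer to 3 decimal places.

0.115

φ_{22} = (r_2 − r_1²) / (1 − r_1²)
r_1² = (0.39)² = 0.1521
Numerator = 0.25 − 0.1521 = 0.0979; denominator = 1 − 0.1521 = 0.8479
φ_{22} = 0.0979 / 0.8479 = 0.115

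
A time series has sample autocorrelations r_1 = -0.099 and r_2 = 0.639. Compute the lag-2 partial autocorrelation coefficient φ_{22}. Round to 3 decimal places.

φ_{22} = (r_2 − r_1²) / (1 − r_1²)
r_1² = (-0.099)² = 0.009801
Numerator = 0.639 − 0.0098 = 0.6292; denominator = 1 − 0.0098 = 0.9902
φ_{22} = 0.6292 / 0.9902 = 0.635

0.635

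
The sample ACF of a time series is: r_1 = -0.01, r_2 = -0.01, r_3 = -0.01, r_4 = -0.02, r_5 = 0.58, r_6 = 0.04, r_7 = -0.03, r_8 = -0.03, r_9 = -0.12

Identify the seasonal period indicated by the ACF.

The largest autocorrelation is r_5 = 0.58; the remaining lags stay at or below 0.04.
The dominant spike at lag 5 indicates a seasonal period of 5.

5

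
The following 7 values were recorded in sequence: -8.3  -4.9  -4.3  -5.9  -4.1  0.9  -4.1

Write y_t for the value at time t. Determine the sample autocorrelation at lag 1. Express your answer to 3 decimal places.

0.096

Mean ȳ = (-8.3 − 4.9 − 4.3 − 5.9 − 4.1 + 0.9 − 4.1)/7 = -4.3857
Σ(y_t−ȳ)(y_{t+1}−ȳ) = (2.0131) + (-0.0441) + (-0.1298) + (-0.4327) + (1.5102) + (1.5102) = 4.4269
Denominator Σ(y_t−ȳ)² = 45.9886
r_1 = 4.4269 / 45.9886 = 0.096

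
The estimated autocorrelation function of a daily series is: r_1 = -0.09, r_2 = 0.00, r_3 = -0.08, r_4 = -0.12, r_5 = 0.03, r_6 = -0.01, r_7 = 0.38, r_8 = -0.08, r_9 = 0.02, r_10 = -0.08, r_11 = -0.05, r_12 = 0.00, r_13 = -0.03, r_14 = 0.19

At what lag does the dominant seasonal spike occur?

7

The largest autocorrelation is r_7 = 0.38, with a weaker echo at lag 14 (0.19); the remaining lags stay at or below 0.03.
The dominant spike at lag 7 indicates a seasonal period of 7.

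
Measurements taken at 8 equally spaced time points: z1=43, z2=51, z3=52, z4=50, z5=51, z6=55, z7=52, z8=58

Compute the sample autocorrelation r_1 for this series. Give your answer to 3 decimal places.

Mean z̄ = (43 + 51 + 52 + 50 + 51 + 55 + 52 + 58)/8 = 51.5000
Deviations from mean: -8.5000, -0.5000, 0.5000, -1.5000, -0.5000, 3.5000, 0.5000, 6.5000
Σ(z_t−z̄)(z_{t+1}−z̄) = (4.2500) + (-0.2500) + (-0.7500) + (0.7500) + (-1.7500) + (1.7500) + (3.2500) = 7.2500
Denominator Σ(z_t−z̄)² = 130.0000
r_1 = 7.2500 / 130.0000 = 0.056

0.056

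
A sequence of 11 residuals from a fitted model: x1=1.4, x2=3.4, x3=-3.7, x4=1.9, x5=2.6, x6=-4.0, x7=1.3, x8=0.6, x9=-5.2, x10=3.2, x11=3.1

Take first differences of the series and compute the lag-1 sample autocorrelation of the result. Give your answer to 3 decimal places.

First differences Δx: 2.0, -7.1, 5.6, 0.7, -6.6, 5.3, -0.7, -5.8, 8.4, -0.1
Mean of differences = 0.1700
Numerator Σ(Δx_t−Δx̄)(Δx_{t+1}−Δx̄) = -138.8449
Denominator Σ(Δx_t−Δx̄)² = 262.3210
r_1(Δx) = -138.8449 / 262.3210 = -0.529

-0.529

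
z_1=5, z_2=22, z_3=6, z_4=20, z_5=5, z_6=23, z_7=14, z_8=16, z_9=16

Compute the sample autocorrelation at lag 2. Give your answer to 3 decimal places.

Mean z̄ = (5 + 22 + 6 + 20 + 5 + 23 + 14 + 16 + 16)/9 = 14.1111
Numerator Σ_{t=1}^{7}(z_t−z̄)(z_{t+2}−z̄) = 264.1975
Denominator Σ(z_t−z̄)² = 414.8889
r_2 = 264.1975 / 414.8889 = 0.637

0.637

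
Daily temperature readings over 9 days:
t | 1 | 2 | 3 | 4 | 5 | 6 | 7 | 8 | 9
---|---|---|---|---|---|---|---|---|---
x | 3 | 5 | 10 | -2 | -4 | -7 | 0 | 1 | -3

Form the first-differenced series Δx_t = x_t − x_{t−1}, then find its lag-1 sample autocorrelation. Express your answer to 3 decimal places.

-0.168

First differences Δx: 2, 5, -12, -2, -3, 7, 1, -4
Mean of differences = -0.7500
Numerator Σ(Δx_t−Δx̄)(Δx_{t+1}−Δx̄) = -41.5625
Denominator Σ(Δx_t−Δx̄)² = 247.5000
r_1(Δx) = -41.5625 / 247.5000 = -0.168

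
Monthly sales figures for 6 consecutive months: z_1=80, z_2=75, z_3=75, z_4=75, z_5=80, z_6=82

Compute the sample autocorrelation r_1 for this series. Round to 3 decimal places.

Mean z̄ = (80 + 75 + 75 + 75 + 80 + 82)/6 = 77.8333
Σ(z_t−z̄)(z_{t+1}−z̄) = (-6.1389) + (8.0278) + (8.0278) + (-6.1389) + (9.0278) = 12.8056
Denominator Σ(z_t−z̄)² = 50.8333
r_1 = 12.8056 / 50.8333 = 0.252

0.252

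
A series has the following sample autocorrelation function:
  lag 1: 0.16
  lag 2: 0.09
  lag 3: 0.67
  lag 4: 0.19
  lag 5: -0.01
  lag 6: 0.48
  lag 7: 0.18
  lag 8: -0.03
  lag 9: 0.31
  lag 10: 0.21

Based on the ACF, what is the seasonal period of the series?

3

The largest autocorrelation is r_3 = 0.67, with weaker echoes at lags 6 (0.48) and 9 (0.31); the remaining lags stay at or below 0.21.
The dominant spike at lag 3 indicates a seasonal period of 3.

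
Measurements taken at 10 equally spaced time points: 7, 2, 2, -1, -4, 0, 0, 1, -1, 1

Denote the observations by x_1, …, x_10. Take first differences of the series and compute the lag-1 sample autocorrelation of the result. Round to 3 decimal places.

-0.179

First differences Δx: -5, 0, -3, -3, 4, 0, 1, -2, 2
Mean of differences = -0.6667
Numerator Σ(Δx_t−Δx̄)(Δx_{t+1}−Δx̄) = -11.4444
Denominator Σ(Δx_t−Δx̄)² = 64.0000
r_1(Δx) = -11.4444 / 64.0000 = -0.179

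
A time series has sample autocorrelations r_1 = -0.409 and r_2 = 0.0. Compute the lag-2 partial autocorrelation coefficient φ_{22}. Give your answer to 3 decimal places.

φ_{22} = (r_2 − r_1²) / (1 − r_1²)
r_1² = (-0.409)² = 0.167281
Numerator = 0.0 − 0.1673 = -0.1673; denominator = 1 − 0.1673 = 0.8327
φ_{22} = -0.1673 / 0.8327 = -0.201

-0.201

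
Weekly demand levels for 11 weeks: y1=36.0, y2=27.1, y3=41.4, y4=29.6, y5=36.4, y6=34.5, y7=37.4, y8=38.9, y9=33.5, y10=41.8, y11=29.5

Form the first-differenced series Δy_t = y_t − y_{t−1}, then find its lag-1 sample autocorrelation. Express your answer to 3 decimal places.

-0.736

First differences Δy: -8.9, 14.3, -11.8, 6.8, -1.9, 2.9, 1.5, -5.4, 8.3, -12.3
Mean of differences = -0.6500
Numerator Σ(Δy_t−Δȳ)(Δy_{t+1}−Δȳ) = -536.2075
Denominator Σ(Δy_t−Δȳ)² = 728.5650
r_1(Δy) = -536.2075 / 728.5650 = -0.736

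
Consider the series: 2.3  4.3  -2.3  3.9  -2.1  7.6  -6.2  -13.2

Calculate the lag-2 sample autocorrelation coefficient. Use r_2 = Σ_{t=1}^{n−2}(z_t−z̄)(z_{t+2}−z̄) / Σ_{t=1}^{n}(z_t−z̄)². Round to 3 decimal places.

Mean z̄ = (2.3 + 4.3 − 2.3 + 3.9 − 2.1 + 7.6 − 6.2 − 13.2)/8 = -0.7125
Deviations from mean: 3.0125, 5.0125, -1.5875, 4.6125, -1.3875, 8.3125, -5.4875, -12.4875
Numerator Σ_{t=1}^{6}(z_t−z̄)(z_{t+2}−z̄) = -37.3066
Denominator Σ(z_t−z̄)² = 315.0688
r_2 = -37.3066 / 315.0688 = -0.118

-0.118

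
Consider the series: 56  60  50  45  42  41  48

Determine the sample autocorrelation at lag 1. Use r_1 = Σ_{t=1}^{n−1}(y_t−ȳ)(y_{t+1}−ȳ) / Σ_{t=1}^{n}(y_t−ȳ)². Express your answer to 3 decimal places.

Mean ȳ = (56 + 60 + 50 + 45 + 42 + 41 + 48)/7 = 48.8571
Deviations from mean: 7.1429, 11.1429, 1.1429, -3.8571, -6.8571, -7.8571, -0.8571
Numerator Σ_{t=1}^{6}(y_t−ȳ)(y_{t+1}−ȳ) = 174.9796
Denominator Σ(y_t−ȳ)² = 300.8571
r_1 = 174.9796 / 300.8571 = 0.582

0.582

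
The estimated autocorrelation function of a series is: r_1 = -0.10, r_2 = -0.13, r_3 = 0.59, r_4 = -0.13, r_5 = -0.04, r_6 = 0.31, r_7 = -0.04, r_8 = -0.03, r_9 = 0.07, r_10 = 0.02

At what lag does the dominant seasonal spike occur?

3

The largest autocorrelation is r_3 = 0.59, with a weaker echo at lag 6 (0.31); the remaining lags stay at or below 0.07.
The dominant spike at lag 3 indicates a seasonal period of 3.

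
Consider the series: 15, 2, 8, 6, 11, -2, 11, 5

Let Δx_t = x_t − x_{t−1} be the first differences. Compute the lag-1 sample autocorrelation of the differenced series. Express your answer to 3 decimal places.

-0.676

First differences Δx: -13, 6, -2, 5, -13, 13, -6
Mean of differences = -1.4286
Numerator Σ(Δx_t−Δx̄)(Δx_{t+1}−Δx̄) = -401.1837
Denominator Σ(Δx_t−Δx̄)² = 593.7143
r_1(Δx) = -401.1837 / 593.7143 = -0.676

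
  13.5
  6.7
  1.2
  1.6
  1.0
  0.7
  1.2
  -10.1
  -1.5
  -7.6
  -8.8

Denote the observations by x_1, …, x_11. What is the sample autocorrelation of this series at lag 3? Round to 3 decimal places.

Mean x̄ = (13.5 + 6.7 + 1.2 + 1.6 + 1.0 + 0.7 + 1.2 − 10.1 − 1.5 − 7.6 − 8.8)/11 = -0.1909
Numerator Σ_{t=1}^{8}(x_t−x̄)(x_{t+3}−x̄) = 98.4916
Denominator Σ(x_t−x̄)² = 473.1291
r_3 = 98.4916 / 473.1291 = 0.208

0.208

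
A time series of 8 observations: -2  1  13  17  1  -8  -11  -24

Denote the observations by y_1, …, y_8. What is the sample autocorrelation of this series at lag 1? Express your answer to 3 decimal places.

0.508

Mean ȳ = (-2 + 1 + 13 + 17 + 1 − 8 − 11 − 24)/8 = -1.6250
Deviations from mean: -0.3750, 2.6250, 14.6250, 18.6250, 2.6250, -6.3750, -9.3750, -22.3750
Σ(y_t−ȳ)(y_{t+1}−ȳ) = (-0.9844) + (38.3906) + (272.3906) + (48.8906) + (-16.7344) + (59.7656) + (209.7656) = 611.4844
Denominator Σ(y_t−ȳ)² = 1203.8750
r_1 = 611.4844 / 1203.8750 = 0.508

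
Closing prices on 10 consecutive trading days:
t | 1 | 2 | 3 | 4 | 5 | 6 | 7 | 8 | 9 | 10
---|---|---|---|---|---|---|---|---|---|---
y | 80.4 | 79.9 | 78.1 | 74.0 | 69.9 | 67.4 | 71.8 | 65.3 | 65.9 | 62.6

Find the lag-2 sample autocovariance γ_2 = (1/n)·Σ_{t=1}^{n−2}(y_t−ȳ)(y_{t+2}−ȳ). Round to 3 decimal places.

13.744

Mean ȳ = (80.4 + 79.9 + 78.1 + 74.0 + 69.9 + 67.4 + 71.8 + 65.3 + 65.9 + 62.6)/10 = 71.5300
Σ_{t=1}^{8}(y_t−ȳ)(y_{t+2}−ȳ) = 137.4432
γ_2 = 137.4432 / 10 = 13.744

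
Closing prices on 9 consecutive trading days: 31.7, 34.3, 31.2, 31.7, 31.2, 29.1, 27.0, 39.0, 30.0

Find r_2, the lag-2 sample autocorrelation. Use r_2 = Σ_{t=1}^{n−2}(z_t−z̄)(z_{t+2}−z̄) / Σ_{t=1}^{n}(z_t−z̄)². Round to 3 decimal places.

Mean z̄ = (31.7 + 34.3 + 31.2 + 31.7 + 31.2 + 29.1 + 27.0 + 39.0 + 30.0)/9 = 31.6889
Σ(z_t−z̄)(z_{t+2}−z̄) = (-0.0054) + (0.0290) + (0.2390) + (-0.0288) + (2.2923) + (-18.9277) + (7.9190) = -8.4825
Denominator Σ(z_t−z̄)² = 92.2889
r_2 = -8.4825 / 92.2889 = -0.092

-0.092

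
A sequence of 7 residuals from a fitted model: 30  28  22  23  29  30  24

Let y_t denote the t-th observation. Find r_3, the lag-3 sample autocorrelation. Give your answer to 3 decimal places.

-0.213

Mean ȳ = (30 + 28 + 22 + 23 + 29 + 30 + 24)/7 = 26.5714
Deviations from mean: 3.4286, 1.4286, -4.5714, -3.5714, 2.4286, 3.4286, -2.5714
Numerator Σ_{t=1}^{4}(y_t−ȳ)(y_{t+3}−ȳ) = -15.2653
Denominator Σ(y_t−ȳ)² = 71.7143
r_3 = -15.2653 / 71.7143 = -0.213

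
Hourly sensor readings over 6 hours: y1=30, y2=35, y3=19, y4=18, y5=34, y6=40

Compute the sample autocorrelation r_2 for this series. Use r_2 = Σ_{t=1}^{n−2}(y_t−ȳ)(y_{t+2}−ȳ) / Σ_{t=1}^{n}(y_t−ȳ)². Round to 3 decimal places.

Mean ȳ = (30 + 35 + 19 + 18 + 34 + 40)/6 = 29.3333
Deviations from mean: 0.6667, 5.6667, -10.3333, -11.3333, 4.6667, 10.6667
Numerator Σ_{t=1}^{4}(y_t−ȳ)(y_{t+2}−ȳ) = -240.2222
Denominator Σ(y_t−ȳ)² = 403.3333
r_2 = -240.2222 / 403.3333 = -0.596

-0.596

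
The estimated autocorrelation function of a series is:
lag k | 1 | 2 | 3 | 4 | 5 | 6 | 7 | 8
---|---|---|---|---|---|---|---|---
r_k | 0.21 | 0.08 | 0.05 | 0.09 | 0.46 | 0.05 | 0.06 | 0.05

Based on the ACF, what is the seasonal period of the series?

5

The largest autocorrelation is r_5 = 0.46; the remaining lags stay at or below 0.21. The elevated value at lag 1 (0.21), dropping to 0.08 at lag 2, reflects decaying short-term dependence rather than seasonality.
The dominant spike at lag 5 indicates a seasonal period of 5.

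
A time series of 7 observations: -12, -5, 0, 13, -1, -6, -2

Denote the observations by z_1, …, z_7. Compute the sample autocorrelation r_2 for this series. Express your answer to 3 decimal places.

-0.354

Mean z̄ = (-12 − 5 + 0 + 13 − 1 − 6 − 2)/7 = -1.8571
Σ(z_t−z̄)(z_{t+2}−z̄) = (-18.8367) + (-46.6939) + (1.5918) + (-61.5510) + (-0.1224) = -125.6122
Denominator Σ(z_t−z̄)² = 354.8571
r_2 = -125.6122 / 354.8571 = -0.354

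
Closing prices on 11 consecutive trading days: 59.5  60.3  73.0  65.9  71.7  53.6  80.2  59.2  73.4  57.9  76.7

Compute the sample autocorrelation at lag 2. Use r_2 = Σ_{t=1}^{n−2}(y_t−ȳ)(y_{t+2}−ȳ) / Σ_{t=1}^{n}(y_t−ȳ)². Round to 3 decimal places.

Mean ȳ = (59.5 + 60.3 + 73.0 + 65.9 + 71.7 + 53.6 + 80.2 + 59.2 + 73.4 + 57.9 + 76.7)/11 = 66.4909
Numerator Σ_{t=1}^{9}(y_t−ȳ)(y_{t+2}−ȳ) = 392.9644
Denominator Σ(y_t−ȳ)² = 790.0891
r_2 = 392.9644 / 790.0891 = 0.497

0.497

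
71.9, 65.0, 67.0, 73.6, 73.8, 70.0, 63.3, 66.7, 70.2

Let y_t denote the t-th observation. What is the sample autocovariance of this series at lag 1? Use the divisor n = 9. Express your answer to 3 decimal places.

2.103

Mean ȳ = (71.9 + 65.0 + 67.0 + 73.6 + 73.8 + 70.0 + 63.3 + 66.7 + 70.2)/9 = 69.0556
Σ_{t=1}^{8}(y_t−ȳ)(y_{t+1}−ȳ) = 18.9269
γ_1 = 18.9269 / 9 = 2.103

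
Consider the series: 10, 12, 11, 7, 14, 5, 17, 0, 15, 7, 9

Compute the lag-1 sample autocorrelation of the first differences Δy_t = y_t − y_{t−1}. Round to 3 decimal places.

First differences Δy: 2, -1, -4, 7, -9, 12, -17, 15, -8, 2
Mean of differences = -0.1000
Numerator Σ(Δy_t−Δȳ)(Δy_{t+1}−Δȳ) = -792.5100
Denominator Σ(Δy_t−Δȳ)² = 876.9000
r_1(Δy) = -792.5100 / 876.9000 = -0.904

-0.904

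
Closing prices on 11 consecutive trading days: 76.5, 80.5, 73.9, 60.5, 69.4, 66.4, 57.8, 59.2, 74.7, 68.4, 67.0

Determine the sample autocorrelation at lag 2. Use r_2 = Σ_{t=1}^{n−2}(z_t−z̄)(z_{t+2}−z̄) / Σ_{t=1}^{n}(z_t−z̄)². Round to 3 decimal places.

Mean z̄ = (76.5 + 80.5 + 73.9 + 60.5 + 69.4 + 66.4 + 57.8 + 59.2 + 74.7 + 68.4 + 67.0)/11 = 68.5727
Numerator Σ_{t=1}^{9}(z_t−z̄)(z_{t+2}−z̄) = -94.6806
Denominator Σ(z_t−z̄)² = 548.0018
r_2 = -94.6806 / 548.0018 = -0.173

-0.173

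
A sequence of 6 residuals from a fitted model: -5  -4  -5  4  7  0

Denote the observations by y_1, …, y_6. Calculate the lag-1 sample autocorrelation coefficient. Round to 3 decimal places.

Mean ȳ = (-5 − 4 − 5 + 4 + 7 + 0)/6 = -0.5000
Numerator Σ_{t=1}^{5}(y_t−ȳ)(y_{t+1}−ȳ) = 48.7500
Denominator Σ(y_t−ȳ)² = 129.5000
r_1 = 48.7500 / 129.5000 = 0.376

0.376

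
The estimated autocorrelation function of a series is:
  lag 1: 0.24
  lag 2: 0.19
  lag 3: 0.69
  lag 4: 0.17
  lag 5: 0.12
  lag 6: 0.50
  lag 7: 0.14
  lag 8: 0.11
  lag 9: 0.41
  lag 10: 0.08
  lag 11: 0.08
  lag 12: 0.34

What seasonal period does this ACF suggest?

The largest autocorrelation is r_3 = 0.69, with weaker echoes at lags 6 (0.50), 9 (0.41) and 12 (0.34); the remaining lags stay at or below 0.24. The elevated value at lag 1 (0.24), dropping to 0.19 at lag 2, reflects decaying short-term dependence rather than seasonality.
The dominant spike at lag 3 indicates a seasonal period of 3.

3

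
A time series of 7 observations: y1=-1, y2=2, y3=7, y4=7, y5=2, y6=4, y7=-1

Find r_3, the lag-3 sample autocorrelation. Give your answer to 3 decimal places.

Mean ȳ = (-1 + 2 + 7 + 7 + 2 + 4 − 1)/7 = 2.8571
Deviations from mean: -3.8571, -0.8571, 4.1429, 4.1429, -0.8571, 1.1429, -3.8571
Numerator Σ_{t=1}^{4}(y_t−ȳ)(y_{t+3}−ȳ) = -26.4898
Denominator Σ(y_t−ȳ)² = 66.8571
r_3 = -26.4898 / 66.8571 = -0.396

-0.396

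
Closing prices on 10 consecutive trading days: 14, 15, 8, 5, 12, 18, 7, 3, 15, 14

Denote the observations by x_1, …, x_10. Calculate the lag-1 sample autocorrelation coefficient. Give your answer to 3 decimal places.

Mean x̄ = (14 + 15 + 8 + 5 + 12 + 18 + 7 + 3 + 15 + 14)/10 = 11.1000
Numerator Σ_{t=1}^{9}(x_t−x̄)(x_{t+1}−x̄) = 3.4900
Denominator Σ(x_t−x̄)² = 224.9000
r_1 = 3.4900 / 224.9000 = 0.016

0.016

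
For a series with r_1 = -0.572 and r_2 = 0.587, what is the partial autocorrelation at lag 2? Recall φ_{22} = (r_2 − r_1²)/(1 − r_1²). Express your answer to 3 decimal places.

φ_{22} = (r_2 − r_1²) / (1 − r_1²)
r_1² = (-0.572)² = 0.327184
Numerator = 0.587 − 0.3272 = 0.2598; denominator = 1 − 0.3272 = 0.6728
φ_{22} = 0.2598 / 0.6728 = 0.386

0.386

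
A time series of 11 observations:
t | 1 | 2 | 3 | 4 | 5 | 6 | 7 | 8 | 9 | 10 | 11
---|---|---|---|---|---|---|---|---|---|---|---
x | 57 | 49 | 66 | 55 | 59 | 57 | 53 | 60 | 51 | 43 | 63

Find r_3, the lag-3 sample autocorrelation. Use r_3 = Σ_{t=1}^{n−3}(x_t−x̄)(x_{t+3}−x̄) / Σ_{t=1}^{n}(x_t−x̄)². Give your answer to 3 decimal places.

Mean x̄ = (57 + 49 + 66 + 55 + 59 + 57 + 53 + 60 + 51 + 43 + 63)/11 = 55.7273
Numerator Σ_{t=1}^{8}(x_t−x̄)(x_{t+3}−x̄) = 65.8678
Denominator Σ(x_t−x̄)² = 428.1818
r_3 = 65.8678 / 428.1818 = 0.154

0.154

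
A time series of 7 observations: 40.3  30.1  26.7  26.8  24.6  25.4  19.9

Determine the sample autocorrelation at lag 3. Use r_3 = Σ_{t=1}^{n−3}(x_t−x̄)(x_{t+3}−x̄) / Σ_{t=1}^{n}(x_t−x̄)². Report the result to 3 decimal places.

Mean x̄ = (40.3 + 30.1 + 26.7 + 26.8 + 24.6 + 25.4 + 19.9)/7 = 27.6857
Deviations from mean: 12.6143, 2.4143, -0.9857, -0.8857, -3.0857, -2.2857, -7.7857
Numerator Σ_{t=1}^{4}(x_t−x̄)(x_{t+3}−x̄) = -9.4735
Denominator Σ(x_t−x̄)² = 242.0686
r_3 = -9.4735 / 242.0686 = -0.039

-0.039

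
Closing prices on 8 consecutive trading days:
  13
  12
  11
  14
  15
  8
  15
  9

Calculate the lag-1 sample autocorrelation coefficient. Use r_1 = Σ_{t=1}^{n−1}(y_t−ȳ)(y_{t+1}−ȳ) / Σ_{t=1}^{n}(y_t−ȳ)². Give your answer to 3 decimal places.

Mean ȳ = (13 + 12 + 11 + 14 + 15 + 8 + 15 + 9)/8 = 12.1250
Deviations from mean: 0.8750, -0.1250, -1.1250, 1.8750, 2.8750, -4.1250, 2.8750, -3.1250
Numerator Σ_{t=1}^{7}(y_t−ȳ)(y_{t+1}−ȳ) = -29.3906
Denominator Σ(y_t−ȳ)² = 48.8750
r_1 = -29.3906 / 48.8750 = -0.601

-0.601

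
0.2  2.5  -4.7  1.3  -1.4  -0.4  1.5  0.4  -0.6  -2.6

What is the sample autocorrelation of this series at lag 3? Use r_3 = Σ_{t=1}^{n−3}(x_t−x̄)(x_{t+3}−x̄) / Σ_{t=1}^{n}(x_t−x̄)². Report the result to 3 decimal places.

-0.091

Mean x̄ = (0.2 + 2.5 − 4.7 + 1.3 − 1.4 − 0.4 + 1.5 + 0.4 − 0.6 − 2.6)/10 = -0.3800
Σ(x_t−x̄)(x_{t+3}−x̄) = (0.9744) + (-2.9376) + (0.0864) + (3.1584) + (-0.7956) + (0.0044) + (-4.1736) = -3.6832
Denominator Σ(x_t−x̄)² = 40.2760
r_3 = -3.6832 / 40.2760 = -0.091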